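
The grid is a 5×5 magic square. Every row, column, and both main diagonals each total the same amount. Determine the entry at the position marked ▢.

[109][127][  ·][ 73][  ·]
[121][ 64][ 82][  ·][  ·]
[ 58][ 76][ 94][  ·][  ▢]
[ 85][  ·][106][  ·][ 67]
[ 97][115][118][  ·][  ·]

130

Column 1 is complete and sums to 470; that is the magic constant.
From column 2, 470 − (127 + 64 + 76 + 115) gives (4,2) = 88.
From column 3, 470 − (82 + 94 + 106 + 118) gives (1,3) = 70.
Using row 1: 109 + 127 + 70 + 73 + ? → (1,5) = 470 − 379 = 91.
The remaining cell in row 4 is (4,4) = 470 − 346 = 124.
Main diagonal needs 470; the known cells sum to 391, so (5,5) = 79.
Anti-diagonal needs 470; the known cells sum to 370, so (2,4) = 100.
Using row 2: 121 + 64 + 82 + 100 + ? → (2,5) = 470 − 367 = 103.
Using row 5: 97 + 115 + 118 + 79 + ? → (5,4) = 470 − 409 = 61.
Using column 4: 73 + 100 + 124 + 61 + ? → (3,4) = 470 − 358 = 112.
Column 5 must total 470; the given cells sum to 340, so (3,5) = 130.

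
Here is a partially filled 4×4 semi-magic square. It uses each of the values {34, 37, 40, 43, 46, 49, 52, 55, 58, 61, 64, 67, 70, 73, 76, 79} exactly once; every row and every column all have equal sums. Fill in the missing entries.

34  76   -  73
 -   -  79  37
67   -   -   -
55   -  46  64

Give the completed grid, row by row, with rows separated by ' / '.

34 76 43 73 / 70 40 79 37 / 67 49 58 52 / 55 61 46 64

The 16 entries sum to 904, so each line sums to 904/4 = 226.
Row 1 must total 226; the given cells sum to 183, so (1,3) = 43.
From row 4, 226 − (55 + 46 + 64) gives (4,2) = 61.
From column 1, 226 − (34 + 67 + 55) gives (2,1) = 70.
Using column 3: 43 + 79 + 46 + ? → (3,3) = 226 − 168 = 58.
Column 4: 73 + 37 + 64 + ? = 226, so (3,4) = 52.
The remaining cell in row 2 is (2,2) = 226 − 186 = 40.
Using row 3: 67 + 58 + 52 + ? → (3,2) = 226 − 177 = 49.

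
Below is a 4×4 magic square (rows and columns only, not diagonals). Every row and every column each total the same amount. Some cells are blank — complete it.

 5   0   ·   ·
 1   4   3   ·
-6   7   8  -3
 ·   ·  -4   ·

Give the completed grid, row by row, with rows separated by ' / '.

Row 3 is already complete: -6 + 7 + 8 + -3 = 6, so that is the magic constant.
Row 2: 1 + 4 + 3 + ? = 6, so (2,4) = -2.
From column 1, 6 − (5 + 1 + (-6)) gives (4,1) = 6.
Using column 2: 0 + 4 + 7 + ? → (4,2) = 6 − 11 = -5.
Column 3: 3 + 8 + (-4) + ? = 6, so (1,3) = -1.
From row 1, 6 − (5 + 0 + (-1)) gives (1,4) = 2.
Using row 4: 6 + (-5) + (-4) + ? → (4,4) = 6 − (-3) = 9.

5 0 -1 2 / 1 4 3 -2 / -6 7 8 -3 / 6 -5 -4 9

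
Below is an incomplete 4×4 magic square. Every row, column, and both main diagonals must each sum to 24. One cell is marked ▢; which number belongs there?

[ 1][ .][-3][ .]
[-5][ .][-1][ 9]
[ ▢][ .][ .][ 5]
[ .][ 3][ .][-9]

The remaining cell in row 2 is (2,2) = 24 − 3 = 21.
Using column 4: 9 + 5 + (-9) + ? → (1,4) = 24 − 5 = 19.
Using main diagonal: 1 + 21 + (-9) + ? → (3,3) = 24 − 13 = 11.
The remaining cell in row 1 is (1,2) = 24 − 17 = 7.
Using column 2: 7 + 21 + 3 + ? → (3,2) = 24 − 31 = -7.
The remaining cell in column 3 is (4,3) = 24 − 7 = 17.
Anti-diagonal: 19 + (-1) + (-7) + ? = 24, so (4,1) = 13.
Row 3: -7 + 11 + 5 + ? = 24, so (3,1) = 15.

15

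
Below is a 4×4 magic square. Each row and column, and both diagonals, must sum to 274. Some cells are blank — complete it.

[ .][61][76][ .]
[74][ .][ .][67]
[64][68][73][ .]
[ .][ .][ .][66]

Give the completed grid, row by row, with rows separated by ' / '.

Row 3 must total 274; the given cells sum to 205, so (3,4) = 69.
Column 4 must total 274; the given cells sum to 202, so (1,4) = 72.
The remaining cell in row 1 is (1,1) = 274 − 209 = 65.
The remaining cell in column 1 is (4,1) = 274 − 203 = 71.
Using main diagonal: 65 + 73 + 66 + ? → (2,2) = 274 − 204 = 70.
Anti-diagonal needs 274; the known cells sum to 211, so (2,3) = 63.
Using column 2: 61 + 70 + 68 + ? → (4,2) = 274 − 199 = 75.
From column 3, 274 − (76 + 63 + 73) gives (4,3) = 62.

65 61 76 72 / 74 70 63 67 / 64 68 73 69 / 71 75 62 66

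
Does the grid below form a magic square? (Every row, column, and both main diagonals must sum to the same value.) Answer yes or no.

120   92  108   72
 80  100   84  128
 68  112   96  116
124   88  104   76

Yes

Row 1: 120 + 92 + 108 + 72 = 392.
Row 2: 80 + 100 + 84 + 128 = 392.
Row 3: 68 + 112 + 96 + 116 = 392.
Row 4: 124 + 88 + 104 + 76 = 392.
Column 1: 120 + 80 + 68 + 124 = 392.
Column 2: 92 + 100 + 112 + 88 = 392.
Column 3: 108 + 84 + 96 + 104 = 392.
Column 4: 72 + 128 + 116 + 76 = 392.
Main diagonal: 120 + 100 + 96 + 76 = 392.
Anti-diagonal: 72 + 84 + 112 + 124 = 392.
All lines sum to 392.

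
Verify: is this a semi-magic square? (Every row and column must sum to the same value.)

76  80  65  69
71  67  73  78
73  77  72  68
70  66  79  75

Row 1: 76 + 80 + 65 + 69 = 290.
Row 2: 71 + 67 + 73 + 78 = 289.
Row 3: 73 + 77 + 72 + 68 = 290.
Row 4: 70 + 66 + 79 + 75 = 290.
Column 1: 76 + 71 + 73 + 70 = 290.
Column 2: 80 + 67 + 77 + 66 = 290.
Column 3: 65 + 73 + 72 + 79 = 289.
Column 4: 69 + 78 + 68 + 75 = 290.

No — column 3 sums to 289 but row 4 sums to 290.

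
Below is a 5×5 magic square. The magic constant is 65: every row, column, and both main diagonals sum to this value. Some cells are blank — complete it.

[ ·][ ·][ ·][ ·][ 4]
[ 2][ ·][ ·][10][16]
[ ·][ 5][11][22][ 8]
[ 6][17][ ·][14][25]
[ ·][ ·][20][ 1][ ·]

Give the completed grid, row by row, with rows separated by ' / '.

15 21 7 18 4 / 2 13 24 10 16 / 19 5 11 22 8 / 6 17 3 14 25 / 23 9 20 1 12

Row 3: 5 + 11 + 22 + 8 + ? = 65, so (3,1) = 19.
Row 4 must total 65; the given cells sum to 62, so (4,3) = 3.
Column 4 must total 65; the given cells sum to 47, so (1,4) = 18.
Column 5: 4 + 16 + 8 + 25 + ? = 65, so (5,5) = 12.
From anti-diagonal, 65 − (4 + 10 + 11 + 17) gives (5,1) = 23.
Row 5: 23 + 20 + 1 + 12 + ? = 65, so (5,2) = 9.
Column 1 needs 65; the known cells sum to 50, so (1,1) = 15.
The remaining cell in main diagonal is (2,2) = 65 − 52 = 13.
The remaining cell in row 2 is (2,3) = 65 − 41 = 24.
Column 2: 13 + 5 + 17 + 9 + ? = 65, so (1,2) = 21.
From column 3, 65 − (24 + 11 + 3 + 20) gives (1,3) = 7.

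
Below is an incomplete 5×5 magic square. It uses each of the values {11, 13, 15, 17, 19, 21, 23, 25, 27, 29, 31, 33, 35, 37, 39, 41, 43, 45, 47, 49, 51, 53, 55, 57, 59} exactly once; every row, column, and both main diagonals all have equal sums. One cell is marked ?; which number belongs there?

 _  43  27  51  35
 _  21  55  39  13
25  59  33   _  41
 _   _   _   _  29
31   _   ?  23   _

The 25 entries sum to 875, so each line sums to 875/5 = 175.
Row 1: 43 + 27 + 51 + 35 + ? = 175, so (1,1) = 19.
Row 2: 21 + 55 + 39 + 13 + ? = 175, so (2,1) = 47.
Row 3 needs 175; the known cells sum to 158, so (3,4) = 17.
Column 1 must total 175; the given cells sum to 122, so (4,1) = 53.
Column 4 needs 175; the known cells sum to 130, so (4,4) = 45.
Column 5 must total 175; the given cells sum to 118, so (5,5) = 57.
The remaining cell in anti-diagonal is (4,2) = 175 − 138 = 37.
Row 4: 53 + 37 + 45 + 29 + ? = 175, so (4,3) = 11.
Column 2: 43 + 21 + 59 + 37 + ? = 175, so (5,2) = 15.
Column 3 must total 175; the given cells sum to 126, so (5,3) = 49.

49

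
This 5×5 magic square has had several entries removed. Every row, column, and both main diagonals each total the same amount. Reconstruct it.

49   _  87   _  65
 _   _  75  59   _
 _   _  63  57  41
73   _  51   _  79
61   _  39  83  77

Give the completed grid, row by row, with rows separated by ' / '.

49 43 87 71 65 / 47 81 75 59 53 / 85 69 63 57 41 / 73 67 51 45 79 / 61 55 39 83 77

Column 3 is already complete: 87 + 75 + 63 + 51 + 39 = 315, so that is the magic constant.
Row 5 must total 315; the given cells sum to 260, so (5,2) = 55.
From column 5, 315 − (65 + 41 + 79 + 77) gives (2,5) = 53.
From anti-diagonal, 315 − (65 + 59 + 63 + 61) gives (4,2) = 67.
Row 4 must total 315; the given cells sum to 270, so (4,4) = 45.
From column 4, 315 − (59 + 57 + 45 + 83) gives (1,4) = 71.
The remaining cell in main diagonal is (2,2) = 315 − 234 = 81.
Row 1 must total 315; the given cells sum to 272, so (1,2) = 43.
From row 2, 315 − (81 + 75 + 59 + 53) gives (2,1) = 47.
Column 1 needs 315; the known cells sum to 230, so (3,1) = 85.
Using column 2: 43 + 81 + 67 + 55 + ? → (3,2) = 315 − 246 = 69.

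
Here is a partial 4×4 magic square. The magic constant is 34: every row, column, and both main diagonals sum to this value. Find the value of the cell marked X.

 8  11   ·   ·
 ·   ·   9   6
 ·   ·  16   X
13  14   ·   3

15

The remaining cell in row 4 is (4,3) = 34 − 30 = 4.
Column 3 needs 34; the known cells sum to 29, so (1,3) = 5.
Main diagonal needs 34; the known cells sum to 27, so (2,2) = 7.
Row 1 needs 34; the known cells sum to 24, so (1,4) = 10.
Row 2 needs 34; the known cells sum to 22, so (2,1) = 12.
Using column 1: 8 + 12 + 13 + ? → (3,1) = 34 − 33 = 1.
From column 2, 34 − (11 + 7 + 14) gives (3,2) = 2.
Column 4 must total 34; the given cells sum to 19, so (3,4) = 15.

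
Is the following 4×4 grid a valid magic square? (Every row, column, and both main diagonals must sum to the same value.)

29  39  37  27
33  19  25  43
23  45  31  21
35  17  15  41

Row 1: 29 + 39 + 37 + 27 = 132.
Row 2: 33 + 19 + 25 + 43 = 120.
Row 3: 23 + 45 + 31 + 21 = 120.
Row 4: 35 + 17 + 15 + 41 = 108.
Column 1: 29 + 33 + 23 + 35 = 120.
Column 2: 39 + 19 + 45 + 17 = 120.
Column 3: 37 + 25 + 31 + 15 = 108.
Column 4: 27 + 43 + 21 + 41 = 132.
Main diagonal: 29 + 19 + 31 + 41 = 120.
Anti-diagonal: 27 + 25 + 45 + 35 = 132.

No — column 3 sums to 108 but row 3 sums to 120.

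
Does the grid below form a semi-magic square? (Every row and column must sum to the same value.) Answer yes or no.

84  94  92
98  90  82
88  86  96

Yes

Row 1: 84 + 94 + 92 = 270.
Row 2: 98 + 90 + 82 = 270.
Row 3: 88 + 86 + 96 = 270.
Column 1: 84 + 98 + 88 = 270.
Column 2: 94 + 90 + 86 = 270.
Column 3: 92 + 82 + 96 = 270.
All lines sum to 270.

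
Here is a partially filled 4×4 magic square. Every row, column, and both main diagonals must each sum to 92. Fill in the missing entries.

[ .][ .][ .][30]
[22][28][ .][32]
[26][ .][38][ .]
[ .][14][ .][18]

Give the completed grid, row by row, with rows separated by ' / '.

From row 2, 92 − (22 + 28 + 32) gives (2,3) = 10.
Using column 4: 30 + 32 + 18 + ? → (3,4) = 92 − 80 = 12.
From main diagonal, 92 − (28 + 38 + 18) gives (1,1) = 8.
From row 3, 92 − (26 + 38 + 12) gives (3,2) = 16.
From column 1, 92 − (8 + 22 + 26) gives (4,1) = 36.
Column 2: 28 + 16 + 14 + ? = 92, so (1,2) = 34.
Row 1 needs 92; the known cells sum to 72, so (1,3) = 20.
The remaining cell in row 4 is (4,3) = 92 − 68 = 24.

8 34 20 30 / 22 28 10 32 / 26 16 38 12 / 36 14 24 18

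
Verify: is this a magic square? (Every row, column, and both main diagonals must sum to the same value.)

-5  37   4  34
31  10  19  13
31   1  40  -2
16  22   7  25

Row 1: -5 + 37 + 4 + 34 = 70.
Row 2: 31 + 10 + 19 + 13 = 73.
Row 3: 31 + 1 + 40 + (-2) = 70.
Row 4: 16 + 22 + 7 + 25 = 70.
Column 1: -5 + 31 + 31 + 16 = 73.
Column 2: 37 + 10 + 1 + 22 = 70.
Column 3: 4 + 19 + 40 + 7 = 70.
Column 4: 34 + 13 + (-2) + 25 = 70.
Main diagonal: -5 + 10 + 40 + 25 = 70.
Anti-diagonal: 34 + 19 + 1 + 16 = 70.

No — column 1 sums to 73 but row 3 sums to 70.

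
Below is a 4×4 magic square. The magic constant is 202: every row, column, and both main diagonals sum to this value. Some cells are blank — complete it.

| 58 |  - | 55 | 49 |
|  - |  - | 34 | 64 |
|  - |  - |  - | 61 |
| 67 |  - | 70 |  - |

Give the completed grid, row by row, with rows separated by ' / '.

The remaining cell in row 1 is (1,2) = 202 − 162 = 40.
Column 3 needs 202; the known cells sum to 159, so (3,3) = 43.
Column 4 must total 202; the given cells sum to 174, so (4,4) = 28.
Main diagonal needs 202; the known cells sum to 129, so (2,2) = 73.
Anti-diagonal needs 202; the known cells sum to 150, so (3,2) = 52.
Row 2: 73 + 34 + 64 + ? = 202, so (2,1) = 31.
The remaining cell in row 3 is (3,1) = 202 − 156 = 46.
From row 4, 202 − (67 + 70 + 28) gives (4,2) = 37.

58 40 55 49 / 31 73 34 64 / 46 52 43 61 / 67 37 70 28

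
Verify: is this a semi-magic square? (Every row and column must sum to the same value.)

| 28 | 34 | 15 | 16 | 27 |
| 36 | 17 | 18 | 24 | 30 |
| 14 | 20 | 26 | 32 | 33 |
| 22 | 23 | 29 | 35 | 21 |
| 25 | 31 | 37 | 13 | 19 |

No — column 4 sums to 120 but column 5 sums to 130.

Row 1: 28 + 34 + 15 + 16 + 27 = 120.
Row 2: 36 + 17 + 18 + 24 + 30 = 125.
Row 3: 14 + 20 + 26 + 32 + 33 = 125.
Row 4: 22 + 23 + 29 + 35 + 21 = 130.
Row 5: 25 + 31 + 37 + 13 + 19 = 125.
Column 1: 28 + 36 + 14 + 22 + 25 = 125.
Column 2: 34 + 17 + 20 + 23 + 31 = 125.
Column 3: 15 + 18 + 26 + 29 + 37 = 125.
Column 4: 16 + 24 + 32 + 35 + 13 = 120.
Column 5: 27 + 30 + 33 + 21 + 19 = 130.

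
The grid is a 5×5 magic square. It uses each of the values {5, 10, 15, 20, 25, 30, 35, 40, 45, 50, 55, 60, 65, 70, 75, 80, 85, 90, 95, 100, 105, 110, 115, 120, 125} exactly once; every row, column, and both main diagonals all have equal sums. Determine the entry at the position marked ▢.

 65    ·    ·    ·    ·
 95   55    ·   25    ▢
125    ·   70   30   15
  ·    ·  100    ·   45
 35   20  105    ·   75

110

The 25 entries sum to 1625, so each line sums to 1625/5 = 325.
Row 3 needs 325; the known cells sum to 240, so (3,2) = 85.
Row 5 needs 325; the known cells sum to 235, so (5,4) = 90.
Column 1: 65 + 95 + 125 + 35 + ? = 325, so (4,1) = 5.
Main diagonal must total 325; the given cells sum to 265, so (4,4) = 60.
Row 4: 5 + 100 + 60 + 45 + ? = 325, so (4,2) = 115.
Column 2 must total 325; the given cells sum to 275, so (1,2) = 50.
From column 4, 325 − (25 + 30 + 60 + 90) gives (1,4) = 120.
Anti-diagonal needs 325; the known cells sum to 245, so (1,5) = 80.
Row 1 needs 325; the known cells sum to 315, so (1,3) = 10.
Column 3: 10 + 70 + 100 + 105 + ? = 325, so (2,3) = 40.
Column 5 needs 325; the known cells sum to 215, so (2,5) = 110.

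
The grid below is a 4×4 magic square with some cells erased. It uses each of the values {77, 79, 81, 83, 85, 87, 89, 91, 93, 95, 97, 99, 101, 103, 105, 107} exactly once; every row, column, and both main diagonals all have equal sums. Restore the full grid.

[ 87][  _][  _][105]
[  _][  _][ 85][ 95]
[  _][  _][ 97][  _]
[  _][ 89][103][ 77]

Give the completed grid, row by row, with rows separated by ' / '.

87 93 83 105 / 81 107 85 95 / 101 79 97 91 / 99 89 103 77

The 16 entries sum to 1472, so each line sums to 1472/4 = 368.
The remaining cell in row 4 is (4,1) = 368 − 269 = 99.
Column 3 needs 368; the known cells sum to 285, so (1,3) = 83.
The remaining cell in column 4 is (3,4) = 368 − 277 = 91.
Main diagonal needs 368; the known cells sum to 261, so (2,2) = 107.
The remaining cell in anti-diagonal is (3,2) = 368 − 289 = 79.
Row 1 must total 368; the given cells sum to 275, so (1,2) = 93.
Using row 2: 107 + 85 + 95 + ? → (2,1) = 368 − 287 = 81.
Row 3 needs 368; the known cells sum to 267, so (3,1) = 101.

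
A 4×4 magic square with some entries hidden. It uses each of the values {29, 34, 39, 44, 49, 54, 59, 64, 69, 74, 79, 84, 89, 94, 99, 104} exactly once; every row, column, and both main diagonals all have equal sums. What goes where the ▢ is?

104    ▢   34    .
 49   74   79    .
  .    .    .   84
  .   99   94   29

39

The 16 entries sum to 1064, so each line sums to 1064/4 = 266.
The remaining cell in row 2 is (2,4) = 266 − 202 = 64.
Row 4 needs 266; the known cells sum to 222, so (4,1) = 44.
The remaining cell in column 1 is (3,1) = 266 − 197 = 69.
From column 3, 266 − (34 + 79 + 94) gives (3,3) = 59.
Column 4: 64 + 84 + 29 + ? = 266, so (1,4) = 89.
Anti-diagonal: 89 + 79 + 44 + ? = 266, so (3,2) = 54.
Row 1 must total 266; the given cells sum to 227, so (1,2) = 39.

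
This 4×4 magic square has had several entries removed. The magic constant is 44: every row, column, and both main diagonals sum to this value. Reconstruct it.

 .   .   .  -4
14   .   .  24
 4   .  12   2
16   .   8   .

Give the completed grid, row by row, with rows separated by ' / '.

10 20 18 -4 / 14 0 6 24 / 4 26 12 2 / 16 -2 8 22

Row 3: 4 + 12 + 2 + ? = 44, so (3,2) = 26.
From column 1, 44 − (14 + 4 + 16) gives (1,1) = 10.
Using column 4: -4 + 24 + 2 + ? → (4,4) = 44 − 22 = 22.
Main diagonal: 10 + 12 + 22 + ? = 44, so (2,2) = 0.
Using anti-diagonal: -4 + 26 + 16 + ? → (2,3) = 44 − 38 = 6.
Using row 4: 16 + 8 + 22 + ? → (4,2) = 44 − 46 = -2.
Column 2 must total 44; the given cells sum to 24, so (1,2) = 20.
Column 3 must total 44; the given cells sum to 26, so (1,3) = 18.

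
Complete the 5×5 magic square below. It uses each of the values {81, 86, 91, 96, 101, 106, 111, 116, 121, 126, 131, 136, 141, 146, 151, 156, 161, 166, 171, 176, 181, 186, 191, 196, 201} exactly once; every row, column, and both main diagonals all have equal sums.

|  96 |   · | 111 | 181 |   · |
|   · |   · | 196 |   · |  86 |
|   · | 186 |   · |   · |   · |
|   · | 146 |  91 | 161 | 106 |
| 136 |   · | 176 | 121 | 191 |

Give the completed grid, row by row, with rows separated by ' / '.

The 25 entries sum to 3525, so each line sums to 3525/5 = 705.
Row 4: 146 + 91 + 161 + 106 + ? = 705, so (4,1) = 201.
The remaining cell in row 5 is (5,2) = 705 − 624 = 81.
Column 3 must total 705; the given cells sum to 574, so (3,3) = 131.
Main diagonal needs 705; the known cells sum to 579, so (2,2) = 126.
Column 2: 126 + 186 + 146 + 81 + ? = 705, so (1,2) = 166.
The remaining cell in row 1 is (1,5) = 705 − 554 = 151.
From column 5, 705 − (151 + 86 + 106 + 191) gives (3,5) = 171.
From anti-diagonal, 705 − (151 + 131 + 146 + 136) gives (2,4) = 141.
The remaining cell in row 2 is (2,1) = 705 − 549 = 156.
Using column 1: 96 + 156 + 201 + 136 + ? → (3,1) = 705 − 589 = 116.
From column 4, 705 − (181 + 141 + 161 + 121) gives (3,4) = 101.

96 166 111 181 151 / 156 126 196 141 86 / 116 186 131 101 171 / 201 146 91 161 106 / 136 81 176 121 191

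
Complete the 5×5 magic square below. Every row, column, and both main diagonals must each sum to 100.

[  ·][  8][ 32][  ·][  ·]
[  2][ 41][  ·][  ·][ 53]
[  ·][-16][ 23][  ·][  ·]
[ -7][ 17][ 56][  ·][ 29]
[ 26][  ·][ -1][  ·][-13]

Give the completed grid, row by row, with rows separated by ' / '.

Using row 4: -7 + 17 + 56 + 29 + ? → (4,4) = 100 − 95 = 5.
The remaining cell in column 2 is (5,2) = 100 − 50 = 50.
Column 3 must total 100; the given cells sum to 110, so (2,3) = -10.
Using main diagonal: 41 + 23 + 5 + (-13) + ? → (1,1) = 100 − 56 = 44.
Row 2 needs 100; the known cells sum to 86, so (2,4) = 14.
Row 5 needs 100; the known cells sum to 62, so (5,4) = 38.
From column 1, 100 − (44 + 2 + (-7) + 26) gives (3,1) = 35.
Anti-diagonal: 14 + 23 + 17 + 26 + ? = 100, so (1,5) = 20.
Row 1 must total 100; the given cells sum to 104, so (1,4) = -4.
Column 4 must total 100; the given cells sum to 53, so (3,4) = 47.
From column 5, 100 − (20 + 53 + 29 + (-13)) gives (3,5) = 11.

44 8 32 -4 20 / 2 41 -10 14 53 / 35 -16 23 47 11 / -7 17 56 5 29 / 26 50 -1 38 -13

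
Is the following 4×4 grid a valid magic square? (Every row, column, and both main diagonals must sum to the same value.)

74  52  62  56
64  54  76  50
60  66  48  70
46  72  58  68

Row 1: 74 + 52 + 62 + 56 = 244.
Row 2: 64 + 54 + 76 + 50 = 244.
Row 3: 60 + 66 + 48 + 70 = 244.
Row 4: 46 + 72 + 58 + 68 = 244.
Column 1: 74 + 64 + 60 + 46 = 244.
Column 2: 52 + 54 + 66 + 72 = 244.
Column 3: 62 + 76 + 48 + 58 = 244.
Column 4: 56 + 50 + 70 + 68 = 244.
Main diagonal: 74 + 54 + 48 + 68 = 244.
Anti-diagonal: 56 + 76 + 66 + 46 = 244.
All lines sum to 244.

Yes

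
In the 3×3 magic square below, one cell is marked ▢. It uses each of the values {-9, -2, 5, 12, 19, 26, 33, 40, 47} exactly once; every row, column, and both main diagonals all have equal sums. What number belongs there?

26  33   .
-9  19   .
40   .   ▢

The 9 entries sum to 171, so each line sums to 171/3 = 57.
Using row 1: 26 + 33 + ? → (1,3) = 57 − 59 = -2.
Using row 2: -9 + 19 + ? → (2,3) = 57 − 10 = 47.
The remaining cell in column 2 is (3,2) = 57 − 52 = 5.
The remaining cell in column 3 is (3,3) = 57 − 45 = 12.

12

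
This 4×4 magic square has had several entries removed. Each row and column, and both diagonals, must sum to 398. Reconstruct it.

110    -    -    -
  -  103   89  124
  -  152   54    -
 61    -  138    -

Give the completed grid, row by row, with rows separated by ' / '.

Using row 2: 103 + 89 + 124 + ? → (2,1) = 398 − 316 = 82.
From column 1, 398 − (110 + 82 + 61) gives (3,1) = 145.
Column 3: 89 + 54 + 138 + ? = 398, so (1,3) = 117.
Main diagonal must total 398; the given cells sum to 267, so (4,4) = 131.
Using anti-diagonal: 89 + 152 + 61 + ? → (1,4) = 398 − 302 = 96.
From row 1, 398 − (110 + 117 + 96) gives (1,2) = 75.
The remaining cell in row 3 is (3,4) = 398 − 351 = 47.
Row 4: 61 + 138 + 131 + ? = 398, so (4,2) = 68.

110 75 117 96 / 82 103 89 124 / 145 152 54 47 / 61 68 138 131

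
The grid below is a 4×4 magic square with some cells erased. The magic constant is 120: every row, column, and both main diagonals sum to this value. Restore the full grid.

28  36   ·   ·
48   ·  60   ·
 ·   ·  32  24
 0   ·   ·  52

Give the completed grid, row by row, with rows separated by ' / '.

Column 1: 28 + 48 + 0 + ? = 120, so (3,1) = 44.
Using main diagonal: 28 + 32 + 52 + ? → (2,2) = 120 − 112 = 8.
Row 2 must total 120; the given cells sum to 116, so (2,4) = 4.
Row 3 needs 120; the known cells sum to 100, so (3,2) = 20.
Column 2: 36 + 8 + 20 + ? = 120, so (4,2) = 56.
Column 4: 4 + 24 + 52 + ? = 120, so (1,4) = 40.
Using row 1: 28 + 36 + 40 + ? → (1,3) = 120 − 104 = 16.
Row 4: 0 + 56 + 52 + ? = 120, so (4,3) = 12.

28 36 16 40 / 48 8 60 4 / 44 20 32 24 / 0 56 12 52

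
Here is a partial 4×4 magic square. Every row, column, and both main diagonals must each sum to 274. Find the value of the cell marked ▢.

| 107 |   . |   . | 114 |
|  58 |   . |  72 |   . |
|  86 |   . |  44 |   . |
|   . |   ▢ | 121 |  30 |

Column 1: 107 + 58 + 86 + ? = 274, so (4,1) = 23.
From column 3, 274 − (72 + 44 + 121) gives (1,3) = 37.
From main diagonal, 274 − (107 + 44 + 30) gives (2,2) = 93.
The remaining cell in anti-diagonal is (3,2) = 274 − 209 = 65.
Row 1 must total 274; the given cells sum to 258, so (1,2) = 16.
Row 2 must total 274; the given cells sum to 223, so (2,4) = 51.
Row 3: 86 + 65 + 44 + ? = 274, so (3,4) = 79.
Using row 4: 23 + 121 + 30 + ? → (4,2) = 274 − 174 = 100.

100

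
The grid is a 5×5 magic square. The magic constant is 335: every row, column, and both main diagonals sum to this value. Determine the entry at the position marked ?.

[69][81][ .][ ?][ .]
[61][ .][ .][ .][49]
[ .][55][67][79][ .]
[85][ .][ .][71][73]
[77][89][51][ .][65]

Using row 5: 77 + 89 + 51 + 65 + ? → (5,4) = 335 − 282 = 53.
The remaining cell in column 1 is (3,1) = 335 − 292 = 43.
Using main diagonal: 69 + 67 + 71 + 65 + ? → (2,2) = 335 − 272 = 63.
Row 3 needs 335; the known cells sum to 244, so (3,5) = 91.
Column 2: 81 + 63 + 55 + 89 + ? = 335, so (4,2) = 47.
Column 5: 49 + 91 + 73 + 65 + ? = 335, so (1,5) = 57.
The remaining cell in anti-diagonal is (2,4) = 335 − 248 = 87.
Row 2 needs 335; the known cells sum to 260, so (2,3) = 75.
The remaining cell in row 4 is (4,3) = 335 − 276 = 59.
Using column 3: 75 + 67 + 59 + 51 + ? → (1,3) = 335 − 252 = 83.
The remaining cell in column 4 is (1,4) = 335 − 290 = 45.

45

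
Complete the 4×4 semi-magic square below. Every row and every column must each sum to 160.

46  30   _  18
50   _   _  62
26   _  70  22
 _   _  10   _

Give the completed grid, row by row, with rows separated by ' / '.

46 30 66 18 / 50 34 14 62 / 26 42 70 22 / 38 54 10 58

Row 1 needs 160; the known cells sum to 94, so (1,3) = 66.
Row 3 needs 160; the known cells sum to 118, so (3,2) = 42.
From column 1, 160 − (46 + 50 + 26) gives (4,1) = 38.
Column 3: 66 + 70 + 10 + ? = 160, so (2,3) = 14.
Column 4 must total 160; the given cells sum to 102, so (4,4) = 58.
Row 2 must total 160; the given cells sum to 126, so (2,2) = 34.
Using row 4: 38 + 10 + 58 + ? → (4,2) = 160 − 106 = 54.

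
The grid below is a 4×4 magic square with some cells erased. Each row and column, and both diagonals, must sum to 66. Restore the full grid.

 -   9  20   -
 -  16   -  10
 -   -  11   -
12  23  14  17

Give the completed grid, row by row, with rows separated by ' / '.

Using column 2: 9 + 16 + 23 + ? → (3,2) = 66 − 48 = 18.
Column 3: 20 + 11 + 14 + ? = 66, so (2,3) = 21.
From main diagonal, 66 − (16 + 11 + 17) gives (1,1) = 22.
Anti-diagonal must total 66; the given cells sum to 51, so (1,4) = 15.
The remaining cell in row 2 is (2,1) = 66 − 47 = 19.
Using column 1: 22 + 19 + 12 + ? → (3,1) = 66 − 53 = 13.
Column 4 needs 66; the known cells sum to 42, so (3,4) = 24.

22 9 20 15 / 19 16 21 10 / 13 18 11 24 / 12 23 14 17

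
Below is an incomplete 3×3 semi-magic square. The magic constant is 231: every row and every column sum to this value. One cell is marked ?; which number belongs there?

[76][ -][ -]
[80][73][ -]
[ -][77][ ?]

79

Row 2 must total 231; the given cells sum to 153, so (2,3) = 78.
Column 1 needs 231; the known cells sum to 156, so (3,1) = 75.
Column 2: 73 + 77 + ? = 231, so (1,2) = 81.
Row 1 needs 231; the known cells sum to 157, so (1,3) = 74.
Row 3: 75 + 77 + ? = 231, so (3,3) = 79.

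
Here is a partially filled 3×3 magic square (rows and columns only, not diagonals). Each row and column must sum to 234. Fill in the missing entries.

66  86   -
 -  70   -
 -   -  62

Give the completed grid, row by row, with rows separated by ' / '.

The remaining cell in row 1 is (1,3) = 234 − 152 = 82.
From column 2, 234 − (86 + 70) gives (3,2) = 78.
Using column 3: 82 + 62 + ? → (2,3) = 234 − 144 = 90.
From row 2, 234 − (70 + 90) gives (2,1) = 74.
The remaining cell in row 3 is (3,1) = 234 − 140 = 94.

66 86 82 / 74 70 90 / 94 78 62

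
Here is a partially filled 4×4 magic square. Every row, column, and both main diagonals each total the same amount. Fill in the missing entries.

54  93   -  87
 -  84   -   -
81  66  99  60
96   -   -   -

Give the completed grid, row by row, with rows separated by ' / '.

54 93 72 87 / 75 84 57 90 / 81 66 99 60 / 96 63 78 69

Row 3 is already complete: 81 + 66 + 99 + 60 = 306, so that is the magic constant.
Row 1 needs 306; the known cells sum to 234, so (1,3) = 72.
The remaining cell in column 1 is (2,1) = 306 − 231 = 75.
The remaining cell in column 2 is (4,2) = 306 − 243 = 63.
The remaining cell in main diagonal is (4,4) = 306 − 237 = 69.
From anti-diagonal, 306 − (87 + 66 + 96) gives (2,3) = 57.
From row 2, 306 − (75 + 84 + 57) gives (2,4) = 90.
Row 4 needs 306; the known cells sum to 228, so (4,3) = 78.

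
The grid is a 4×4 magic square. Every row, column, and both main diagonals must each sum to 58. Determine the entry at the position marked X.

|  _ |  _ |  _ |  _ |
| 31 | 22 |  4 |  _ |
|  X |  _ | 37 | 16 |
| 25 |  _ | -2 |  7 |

From row 2, 58 − (31 + 22 + 4) gives (2,4) = 1.
The remaining cell in row 4 is (4,2) = 58 − 30 = 28.
Column 3 must total 58; the given cells sum to 39, so (1,3) = 19.
The remaining cell in column 4 is (1,4) = 58 − 24 = 34.
From main diagonal, 58 − (22 + 37 + 7) gives (1,1) = -8.
The remaining cell in anti-diagonal is (3,2) = 58 − 63 = -5.
Row 1 needs 58; the known cells sum to 45, so (1,2) = 13.
From row 3, 58 − (-5 + 37 + 16) gives (3,1) = 10.

10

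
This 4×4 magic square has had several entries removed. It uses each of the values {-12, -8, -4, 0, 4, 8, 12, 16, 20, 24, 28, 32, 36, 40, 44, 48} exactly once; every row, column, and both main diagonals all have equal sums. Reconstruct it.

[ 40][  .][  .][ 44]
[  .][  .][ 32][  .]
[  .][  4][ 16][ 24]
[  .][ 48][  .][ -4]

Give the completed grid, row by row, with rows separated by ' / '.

The 16 entries sum to 288, so each line sums to 288/4 = 72.
From row 3, 72 − (4 + 16 + 24) gives (3,1) = 28.
The remaining cell in column 4 is (2,4) = 72 − 64 = 8.
The remaining cell in main diagonal is (2,2) = 72 − 52 = 20.
From anti-diagonal, 72 − (44 + 32 + 4) gives (4,1) = -8.
From row 2, 72 − (20 + 32 + 8) gives (2,1) = 12.
Row 4: -8 + 48 + (-4) + ? = 72, so (4,3) = 36.
Using column 2: 20 + 4 + 48 + ? → (1,2) = 72 − 72 = 0.
Column 3 needs 72; the known cells sum to 84, so (1,3) = -12.

40 0 -12 44 / 12 20 32 8 / 28 4 16 24 / -8 48 36 -4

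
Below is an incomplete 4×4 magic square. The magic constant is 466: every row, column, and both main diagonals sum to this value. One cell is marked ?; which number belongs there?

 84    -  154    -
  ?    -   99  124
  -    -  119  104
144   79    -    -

129

The remaining cell in column 3 is (4,3) = 466 − 372 = 94.
The remaining cell in row 4 is (4,4) = 466 − 317 = 149.
Column 4 must total 466; the given cells sum to 377, so (1,4) = 89.
Main diagonal: 84 + 119 + 149 + ? = 466, so (2,2) = 114.
Anti-diagonal must total 466; the given cells sum to 332, so (3,2) = 134.
Row 1: 84 + 154 + 89 + ? = 466, so (1,2) = 139.
From row 2, 466 − (114 + 99 + 124) gives (2,1) = 129.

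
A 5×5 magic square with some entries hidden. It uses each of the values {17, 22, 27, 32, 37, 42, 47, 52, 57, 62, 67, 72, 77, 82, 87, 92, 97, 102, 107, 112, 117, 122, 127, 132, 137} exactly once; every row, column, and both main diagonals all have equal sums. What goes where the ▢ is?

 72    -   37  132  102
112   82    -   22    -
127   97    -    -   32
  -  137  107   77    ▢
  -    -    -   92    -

47

The 25 entries sum to 1925, so each line sums to 1925/5 = 385.
From row 1, 385 − (72 + 37 + 132 + 102) gives (1,2) = 42.
From column 2, 385 − (42 + 82 + 97 + 137) gives (5,2) = 27.
Using column 4: 132 + 22 + 77 + 92 + ? → (3,4) = 385 − 323 = 62.
The remaining cell in row 3 is (3,3) = 385 − 318 = 67.
Main diagonal: 72 + 82 + 67 + 77 + ? = 385, so (5,5) = 87.
Anti-diagonal must total 385; the given cells sum to 328, so (5,1) = 57.
Row 5 must total 385; the given cells sum to 263, so (5,3) = 122.
Column 1 needs 385; the known cells sum to 368, so (4,1) = 17.
The remaining cell in column 3 is (2,3) = 385 − 333 = 52.
Row 2 needs 385; the known cells sum to 268, so (2,5) = 117.
Row 4 must total 385; the given cells sum to 338, so (4,5) = 47.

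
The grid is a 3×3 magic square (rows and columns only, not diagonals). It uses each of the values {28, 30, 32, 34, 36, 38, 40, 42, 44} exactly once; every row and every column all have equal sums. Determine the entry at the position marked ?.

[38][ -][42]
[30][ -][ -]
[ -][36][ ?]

The 9 entries sum to 324, so each line sums to 324/3 = 108.
Row 1 needs 108; the known cells sum to 80, so (1,2) = 28.
The remaining cell in column 1 is (3,1) = 108 − 68 = 40.
Using column 2: 28 + 36 + ? → (2,2) = 108 − 64 = 44.
Using row 2: 30 + 44 + ? → (2,3) = 108 − 74 = 34.
The remaining cell in row 3 is (3,3) = 108 − 76 = 32.

32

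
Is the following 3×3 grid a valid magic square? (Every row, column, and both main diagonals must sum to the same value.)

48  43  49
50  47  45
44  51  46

Row 1: 48 + 43 + 49 = 140.
Row 2: 50 + 47 + 45 = 142.
Row 3: 44 + 51 + 46 = 141.
Column 1: 48 + 50 + 44 = 142.
Column 2: 43 + 47 + 51 = 141.
Column 3: 49 + 45 + 46 = 140.
Main diagonal: 48 + 47 + 46 = 141.
Anti-diagonal: 49 + 47 + 44 = 140.

No — column 2 sums to 141 but column 1 sums to 142.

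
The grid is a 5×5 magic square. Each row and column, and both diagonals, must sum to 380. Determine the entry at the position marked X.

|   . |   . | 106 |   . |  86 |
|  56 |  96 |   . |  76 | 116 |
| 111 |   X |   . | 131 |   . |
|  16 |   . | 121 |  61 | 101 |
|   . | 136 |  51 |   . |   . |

Using row 2: 56 + 96 + 76 + 116 + ? → (2,3) = 380 − 344 = 36.
Row 4: 16 + 121 + 61 + 101 + ? = 380, so (4,2) = 81.
Column 3 must total 380; the given cells sum to 314, so (3,3) = 66.
The remaining cell in anti-diagonal is (5,1) = 380 − 309 = 71.
Column 1 must total 380; the given cells sum to 254, so (1,1) = 126.
Using main diagonal: 126 + 96 + 66 + 61 + ? → (5,5) = 380 − 349 = 31.
Using row 5: 71 + 136 + 51 + 31 + ? → (5,4) = 380 − 289 = 91.
Column 4 needs 380; the known cells sum to 359, so (1,4) = 21.
Using column 5: 86 + 116 + 101 + 31 + ? → (3,5) = 380 − 334 = 46.
From row 1, 380 − (126 + 106 + 21 + 86) gives (1,2) = 41.
Row 3 needs 380; the known cells sum to 354, so (3,2) = 26.

26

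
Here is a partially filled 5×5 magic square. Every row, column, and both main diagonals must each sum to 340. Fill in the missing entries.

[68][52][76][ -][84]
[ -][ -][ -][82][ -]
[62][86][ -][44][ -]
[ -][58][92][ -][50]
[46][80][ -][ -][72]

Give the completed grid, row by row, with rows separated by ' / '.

From row 1, 340 − (68 + 52 + 76 + 84) gives (1,4) = 60.
Column 2 needs 340; the known cells sum to 276, so (2,2) = 64.
The remaining cell in anti-diagonal is (3,3) = 340 − 270 = 70.
Row 3 must total 340; the given cells sum to 262, so (3,5) = 78.
Column 5: 84 + 78 + 50 + 72 + ? = 340, so (2,5) = 56.
Main diagonal must total 340; the given cells sum to 274, so (4,4) = 66.
Row 4 needs 340; the known cells sum to 266, so (4,1) = 74.
The remaining cell in column 1 is (2,1) = 340 − 250 = 90.
Column 4 needs 340; the known cells sum to 252, so (5,4) = 88.
From row 2, 340 − (90 + 64 + 82 + 56) gives (2,3) = 48.
Row 5 must total 340; the given cells sum to 286, so (5,3) = 54.

68 52 76 60 84 / 90 64 48 82 56 / 62 86 70 44 78 / 74 58 92 66 50 / 46 80 54 88 72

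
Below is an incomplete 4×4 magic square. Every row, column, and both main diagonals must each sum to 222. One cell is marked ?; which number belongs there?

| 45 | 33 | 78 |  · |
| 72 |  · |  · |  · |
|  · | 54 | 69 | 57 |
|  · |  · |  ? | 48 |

36

The remaining cell in row 1 is (1,4) = 222 − 156 = 66.
The remaining cell in row 3 is (3,1) = 222 − 180 = 42.
From column 1, 222 − (45 + 72 + 42) gives (4,1) = 63.
The remaining cell in column 4 is (2,4) = 222 − 171 = 51.
Using main diagonal: 45 + 69 + 48 + ? → (2,2) = 222 − 162 = 60.
The remaining cell in anti-diagonal is (2,3) = 222 − 183 = 39.
Column 2: 33 + 60 + 54 + ? = 222, so (4,2) = 75.
Column 3 must total 222; the given cells sum to 186, so (4,3) = 36.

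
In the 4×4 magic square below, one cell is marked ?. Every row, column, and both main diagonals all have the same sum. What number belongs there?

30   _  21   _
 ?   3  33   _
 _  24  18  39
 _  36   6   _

42

Column 3 is complete and sums to 78; that is the magic constant.
Row 3 must total 78; the given cells sum to 81, so (3,1) = -3.
The remaining cell in column 2 is (1,2) = 78 − 63 = 15.
Using main diagonal: 30 + 3 + 18 + ? → (4,4) = 78 − 51 = 27.
Using row 1: 30 + 15 + 21 + ? → (1,4) = 78 − 66 = 12.
Row 4: 36 + 6 + 27 + ? = 78, so (4,1) = 9.
The remaining cell in column 1 is (2,1) = 78 − 36 = 42.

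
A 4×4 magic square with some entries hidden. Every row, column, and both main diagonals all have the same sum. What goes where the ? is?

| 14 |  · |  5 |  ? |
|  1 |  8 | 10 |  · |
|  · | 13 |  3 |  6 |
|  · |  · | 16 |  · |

4

Column 3 is complete and sums to 34; that is the magic constant.
The remaining cell in row 2 is (2,4) = 34 − 19 = 15.
Row 3: 13 + 3 + 6 + ? = 34, so (3,1) = 12.
The remaining cell in column 1 is (4,1) = 34 − 27 = 7.
The remaining cell in main diagonal is (4,4) = 34 − 25 = 9.
The remaining cell in anti-diagonal is (1,4) = 34 − 30 = 4.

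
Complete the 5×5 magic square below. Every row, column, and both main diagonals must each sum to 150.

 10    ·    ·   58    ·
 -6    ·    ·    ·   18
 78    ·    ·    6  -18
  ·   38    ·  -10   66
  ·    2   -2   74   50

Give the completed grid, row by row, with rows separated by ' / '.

10 -14 62 58 34 / -6 70 46 22 18 / 78 54 30 6 -18 / 42 38 14 -10 66 / 26 2 -2 74 50

Row 5: 2 + (-2) + 74 + 50 + ? = 150, so (5,1) = 26.
Column 1 needs 150; the known cells sum to 108, so (4,1) = 42.
Column 4: 58 + 6 + (-10) + 74 + ? = 150, so (2,4) = 22.
From column 5, 150 − (18 + (-18) + 66 + 50) gives (1,5) = 34.
Anti-diagonal must total 150; the given cells sum to 120, so (3,3) = 30.
The remaining cell in row 3 is (3,2) = 150 − 96 = 54.
Using row 4: 42 + 38 + (-10) + 66 + ? → (4,3) = 150 − 136 = 14.
Main diagonal needs 150; the known cells sum to 80, so (2,2) = 70.
From row 2, 150 − (-6 + 70 + 22 + 18) gives (2,3) = 46.
Using column 2: 70 + 54 + 38 + 2 + ? → (1,2) = 150 − 164 = -14.
The remaining cell in column 3 is (1,3) = 150 − 88 = 62.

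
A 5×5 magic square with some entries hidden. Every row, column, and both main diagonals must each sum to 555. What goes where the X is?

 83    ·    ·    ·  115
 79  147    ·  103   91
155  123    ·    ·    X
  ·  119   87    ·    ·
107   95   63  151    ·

67

Row 2: 79 + 147 + 103 + 91 + ? = 555, so (2,3) = 135.
Row 5: 107 + 95 + 63 + 151 + ? = 555, so (5,5) = 139.
Column 1: 83 + 79 + 155 + 107 + ? = 555, so (4,1) = 131.
From column 2, 555 − (147 + 123 + 119 + 95) gives (1,2) = 71.
The remaining cell in anti-diagonal is (3,3) = 555 − 444 = 111.
Column 3 needs 555; the known cells sum to 396, so (1,3) = 159.
Using main diagonal: 83 + 147 + 111 + 139 + ? → (4,4) = 555 − 480 = 75.
Row 1 needs 555; the known cells sum to 428, so (1,4) = 127.
Row 4: 131 + 119 + 87 + 75 + ? = 555, so (4,5) = 143.
Column 4 needs 555; the known cells sum to 456, so (3,4) = 99.
Column 5 needs 555; the known cells sum to 488, so (3,5) = 67.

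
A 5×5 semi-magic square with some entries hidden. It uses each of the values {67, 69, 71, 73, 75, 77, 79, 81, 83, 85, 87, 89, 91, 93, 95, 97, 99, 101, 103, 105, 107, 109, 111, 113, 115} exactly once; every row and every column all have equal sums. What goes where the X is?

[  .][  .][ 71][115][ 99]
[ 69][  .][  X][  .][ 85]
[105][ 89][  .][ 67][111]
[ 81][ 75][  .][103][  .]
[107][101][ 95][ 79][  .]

The 25 entries sum to 2275, so each line sums to 2275/5 = 455.
Row 3 must total 455; the given cells sum to 372, so (3,3) = 83.
Row 5 must total 455; the given cells sum to 382, so (5,5) = 73.
Column 1 must total 455; the given cells sum to 362, so (1,1) = 93.
From column 4, 455 − (115 + 67 + 103 + 79) gives (2,4) = 91.
The remaining cell in column 5 is (4,5) = 455 − 368 = 87.
Row 1 needs 455; the known cells sum to 378, so (1,2) = 77.
Row 4 needs 455; the known cells sum to 346, so (4,3) = 109.
Column 2 needs 455; the known cells sum to 342, so (2,2) = 113.
Column 3: 71 + 83 + 109 + 95 + ? = 455, so (2,3) = 97.

97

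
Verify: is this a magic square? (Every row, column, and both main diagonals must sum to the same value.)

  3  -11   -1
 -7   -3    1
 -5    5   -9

Yes

Row 1: 3 + (-11) + (-1) = -9.
Row 2: -7 + (-3) + 1 = -9.
Row 3: -5 + 5 + (-9) = -9.
Column 1: 3 + (-7) + (-5) = -9.
Column 2: -11 + (-3) + 5 = -9.
Column 3: -1 + 1 + (-9) = -9.
Main diagonal: 3 + (-3) + (-9) = -9.
Anti-diagonal: -1 + (-3) + (-5) = -9.
All lines sum to -9.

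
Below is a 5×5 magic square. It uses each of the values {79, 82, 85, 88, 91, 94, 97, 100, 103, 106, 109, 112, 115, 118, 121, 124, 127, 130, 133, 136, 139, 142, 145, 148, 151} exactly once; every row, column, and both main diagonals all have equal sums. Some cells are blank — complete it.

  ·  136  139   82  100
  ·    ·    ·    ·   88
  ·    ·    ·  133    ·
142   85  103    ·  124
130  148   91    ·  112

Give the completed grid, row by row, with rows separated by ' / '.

The 25 entries sum to 2875, so each line sums to 2875/5 = 575.
Row 1 must total 575; the given cells sum to 457, so (1,1) = 118.
From row 4, 575 − (142 + 85 + 103 + 124) gives (4,4) = 121.
Using row 5: 130 + 148 + 91 + 112 + ? → (5,4) = 575 − 481 = 94.
Column 4 must total 575; the given cells sum to 430, so (2,4) = 145.
From column 5, 575 − (100 + 88 + 124 + 112) gives (3,5) = 151.
Anti-diagonal needs 575; the known cells sum to 460, so (3,3) = 115.
Column 3: 139 + 115 + 103 + 91 + ? = 575, so (2,3) = 127.
Main diagonal: 118 + 115 + 121 + 112 + ? = 575, so (2,2) = 109.
Using row 2: 109 + 127 + 145 + 88 + ? → (2,1) = 575 − 469 = 106.
The remaining cell in column 1 is (3,1) = 575 − 496 = 79.
Column 2 must total 575; the given cells sum to 478, so (3,2) = 97.

118 136 139 82 100 / 106 109 127 145 88 / 79 97 115 133 151 / 142 85 103 121 124 / 130 148 91 94 112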